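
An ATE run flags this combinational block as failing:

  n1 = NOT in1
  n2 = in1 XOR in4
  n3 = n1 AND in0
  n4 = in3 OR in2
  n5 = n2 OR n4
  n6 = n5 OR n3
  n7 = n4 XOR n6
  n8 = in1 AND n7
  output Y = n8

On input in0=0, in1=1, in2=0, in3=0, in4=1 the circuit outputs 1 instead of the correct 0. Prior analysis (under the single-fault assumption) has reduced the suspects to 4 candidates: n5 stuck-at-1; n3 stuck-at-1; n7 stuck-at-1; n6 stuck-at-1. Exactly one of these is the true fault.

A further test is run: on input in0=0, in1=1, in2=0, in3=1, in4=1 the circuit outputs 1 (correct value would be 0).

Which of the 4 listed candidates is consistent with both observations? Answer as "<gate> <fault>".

n7 stuck-at-1

Evaluate each candidate on input in0=0, in1=1, in2=0, in3=1, in4=1:
  n5 stuck-at-1: n1=0, n2=0, n3=0, n4=1, n5=1 [stuck-at-1], n6=1, n7=0, n8=0 → 0 — eliminated
  n3 stuck-at-1: n1=0, n2=0, n3=1 [stuck-at-1], n4=1, n5=1, n6=1, n7=0, n8=0 → 0 — eliminated
  n7 stuck-at-1: n1=0, n2=0, n3=0, n4=1, n5=1, n6=1, n7=1 [stuck-at-1], n8=1 → 1 — matches
  n6 stuck-at-1: n1=0, n2=0, n3=0, n4=1, n5=1, n6=1 [stuck-at-1], n7=0, n8=0 → 0 — eliminated
Only n7 stuck-at-1 reproduces the observed 1.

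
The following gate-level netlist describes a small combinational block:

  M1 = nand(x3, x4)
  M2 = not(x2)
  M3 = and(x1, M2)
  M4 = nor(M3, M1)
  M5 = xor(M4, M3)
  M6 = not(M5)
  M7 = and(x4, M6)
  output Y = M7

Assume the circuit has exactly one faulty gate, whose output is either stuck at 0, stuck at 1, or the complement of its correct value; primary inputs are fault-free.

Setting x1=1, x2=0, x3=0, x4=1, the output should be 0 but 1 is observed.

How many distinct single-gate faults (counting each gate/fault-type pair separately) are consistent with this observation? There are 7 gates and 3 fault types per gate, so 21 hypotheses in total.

12

Fault-free: M1=1, M2=1, M3=1, M4=0, M5=1, M6=0, M7=0 → 0. Observed 1.
  M1: none of the 3 fault types match ✗
  M2: stuck-at-0, inverted output ✓; others ✗
  M3: stuck-at-0, inverted output ✓; others ✗
  M4: stuck-at-1, inverted output ✓; others ✗
  M5: stuck-at-0, inverted output ✓; others ✗
  M6: stuck-at-1, inverted output ✓; others ✗
  M7: stuck-at-1, inverted output ✓; others ✗
Consistent faults: {M2 stuck-at-0, M2 inverted output, M3 stuck-at-0, M3 inverted output, M4 stuck-at-1, M4 inverted output, M5 stuck-at-0, M5 inverted output, M6 stuck-at-1, M6 inverted output, M7 stuck-at-1, M7 inverted output} — 12 in all.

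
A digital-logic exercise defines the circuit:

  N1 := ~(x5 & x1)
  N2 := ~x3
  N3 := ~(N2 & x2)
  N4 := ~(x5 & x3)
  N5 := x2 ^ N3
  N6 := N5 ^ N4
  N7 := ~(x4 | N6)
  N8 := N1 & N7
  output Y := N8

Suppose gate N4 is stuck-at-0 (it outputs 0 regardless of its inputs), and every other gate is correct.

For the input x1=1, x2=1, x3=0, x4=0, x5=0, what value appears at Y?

Propagate with N4 forced: N1=1, N2=1, N3=0, N4=0 [stuck-at-0], N5=1, N6=1, N7=0, N8=0.
So Y = 0. (Without the fault it would be 1.)

0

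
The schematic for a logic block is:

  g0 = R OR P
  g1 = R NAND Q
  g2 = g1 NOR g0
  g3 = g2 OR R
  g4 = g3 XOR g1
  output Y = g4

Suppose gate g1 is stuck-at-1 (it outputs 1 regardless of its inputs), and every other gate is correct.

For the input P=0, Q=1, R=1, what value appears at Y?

0

Propagate with g1 forced: g0=1, g1=1 [stuck-at-1], g2=0, g3=1, g4=0.
So Y = 0. (Without the fault it would be 1.)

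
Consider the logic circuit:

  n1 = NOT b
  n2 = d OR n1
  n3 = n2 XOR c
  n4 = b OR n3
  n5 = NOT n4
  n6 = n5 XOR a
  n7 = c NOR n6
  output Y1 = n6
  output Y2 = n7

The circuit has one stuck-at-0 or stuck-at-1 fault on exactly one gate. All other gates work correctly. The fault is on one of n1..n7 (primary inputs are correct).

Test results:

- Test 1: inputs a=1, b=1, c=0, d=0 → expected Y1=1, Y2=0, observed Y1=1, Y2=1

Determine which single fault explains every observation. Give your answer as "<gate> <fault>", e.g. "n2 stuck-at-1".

Fault-free values for test 1 (a=1, b=1, c=0, d=0): n1=0, n2=0, n3=0, n4=1, n5=0, n6=1, n7=0, giving Y1=1, Y2=0. Observed Y1=1, Y2=1.
Test 1: faults giving observed Y1=1, Y2=1 are {n7 stuck-at-1}.
Only n7 stuck-at-1 is consistent with every test.

n7 stuck-at-1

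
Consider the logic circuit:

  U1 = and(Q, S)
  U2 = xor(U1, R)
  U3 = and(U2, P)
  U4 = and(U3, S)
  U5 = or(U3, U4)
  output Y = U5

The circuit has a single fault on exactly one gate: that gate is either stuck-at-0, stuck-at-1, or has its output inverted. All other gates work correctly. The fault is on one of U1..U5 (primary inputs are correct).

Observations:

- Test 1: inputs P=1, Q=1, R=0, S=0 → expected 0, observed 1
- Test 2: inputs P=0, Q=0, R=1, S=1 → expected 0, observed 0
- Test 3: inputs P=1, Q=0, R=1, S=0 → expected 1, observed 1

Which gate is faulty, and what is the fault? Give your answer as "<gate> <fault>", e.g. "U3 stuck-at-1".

Fault-free values for test 1 (P=1, Q=1, R=0, S=0): U1=0, U2=0, U3=0, U4=0, U5=0, giving Y=0. Observed 1.
Test 1: faults giving observed 1 are {U1 stuck-at-1, U1 inverted output, U2 stuck-at-1, U2 inverted output, U3 stuck-at-1, U3 inverted output, U4 stuck-at-1, U4 inverted output, U5 stuck-at-1, U5 inverted output}.
Test 2 (P=0, Q=0, R=1, S=1): fault-free U1=0, U2=1, U3=0, U4=0, U5=0 → 0; observed 0. Eliminates U3 stuck-at-1, U3 inverted output, U4 stuck-at-1, U4 inverted output, U5 stuck-at-1, U5 inverted output.
Test 3 (P=1, Q=0, R=1, S=0): fault-free U1=0, U2=1, U3=1, U4=0, U5=1 → 1; observed 1. Eliminates U1 stuck-at-1, U1 inverted output, U2 inverted output.
Only U2 stuck-at-1 is consistent with every test.

U2 stuck-at-1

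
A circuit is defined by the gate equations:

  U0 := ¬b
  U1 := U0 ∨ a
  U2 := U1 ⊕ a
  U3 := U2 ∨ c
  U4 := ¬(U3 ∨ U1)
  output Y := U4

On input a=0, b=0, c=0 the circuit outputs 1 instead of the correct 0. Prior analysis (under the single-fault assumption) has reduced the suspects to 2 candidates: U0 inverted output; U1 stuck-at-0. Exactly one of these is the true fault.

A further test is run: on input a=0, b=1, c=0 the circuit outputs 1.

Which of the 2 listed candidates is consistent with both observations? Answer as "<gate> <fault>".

Evaluate each candidate on input a=0, b=1, c=0:
  U0 inverted output: U0=1 [inverted output], U1=1, U2=1, U3=1, U4=0 → 0 — eliminated
  U1 stuck-at-0: U0=0, U1=0 [stuck-at-0], U2=0, U3=0, U4=1 → 1 — matches
Only U1 stuck-at-0 reproduces the observed 1.

U1 stuck-at-0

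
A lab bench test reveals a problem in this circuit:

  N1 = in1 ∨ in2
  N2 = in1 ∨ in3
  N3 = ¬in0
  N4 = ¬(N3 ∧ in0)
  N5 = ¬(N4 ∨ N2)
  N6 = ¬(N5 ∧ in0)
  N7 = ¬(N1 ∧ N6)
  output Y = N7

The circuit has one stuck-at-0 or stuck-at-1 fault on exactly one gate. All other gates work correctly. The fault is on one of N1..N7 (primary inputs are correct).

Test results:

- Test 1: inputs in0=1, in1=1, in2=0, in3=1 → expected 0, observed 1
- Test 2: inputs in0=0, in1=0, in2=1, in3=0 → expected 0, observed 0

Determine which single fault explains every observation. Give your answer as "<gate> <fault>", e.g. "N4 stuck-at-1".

Fault-free values for test 1 (in0=1, in1=1, in2=0, in3=1): N1=1, N2=1, N3=0, N4=1, N5=0, N6=1, N7=0, giving Y=0. Observed 1.
Test 1: faults giving observed 1 are {N1 stuck-at-0, N5 stuck-at-1, N6 stuck-at-0, N7 stuck-at-1}.
Test 2 (in0=0, in1=0, in2=1, in3=0): fault-free N1=1, N2=0, N3=1, N4=1, N5=0, N6=1, N7=0 → 0; observed 0. Eliminates N1 stuck-at-0, N6 stuck-at-0, N7 stuck-at-1.
Only N5 stuck-at-1 is consistent with every test.

N5 stuck-at-1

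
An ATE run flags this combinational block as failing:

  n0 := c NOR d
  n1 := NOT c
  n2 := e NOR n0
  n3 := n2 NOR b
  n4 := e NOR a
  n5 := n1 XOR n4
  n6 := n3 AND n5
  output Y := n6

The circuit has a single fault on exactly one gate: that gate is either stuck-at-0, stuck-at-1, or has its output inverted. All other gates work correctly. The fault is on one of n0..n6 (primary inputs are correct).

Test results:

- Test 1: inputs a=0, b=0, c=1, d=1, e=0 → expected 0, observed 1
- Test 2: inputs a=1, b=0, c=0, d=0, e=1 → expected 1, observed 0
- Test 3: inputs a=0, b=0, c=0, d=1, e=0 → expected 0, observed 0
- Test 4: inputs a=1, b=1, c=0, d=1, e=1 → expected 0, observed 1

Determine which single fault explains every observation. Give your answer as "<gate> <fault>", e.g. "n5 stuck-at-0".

Fault-free values for test 1 (a=0, b=0, c=1, d=1, e=0): n0=0, n1=0, n2=1, n3=0, n4=1, n5=1, n6=0, giving Y=0. Observed 1.
Test 1: faults giving observed 1 are {n0 stuck-at-1, n0 inverted output, n2 stuck-at-0, n2 inverted output, n3 stuck-at-1, n3 inverted output, n6 stuck-at-1, n6 inverted output}.
Test 2 (a=1, b=0, c=0, d=0, e=1): fault-free n0=1, n1=1, n2=0, n3=1, n4=0, n5=1, n6=1 → 1; observed 0. Eliminates n0 stuck-at-1, n0 inverted output, n2 stuck-at-0, n3 stuck-at-1, n6 stuck-at-1.
Test 3 (a=0, b=0, c=0, d=1, e=0): fault-free n0=0, n1=1, n2=1, n3=0, n4=1, n5=0, n6=0 → 0; observed 0. Eliminates n6 inverted output.
Test 4 (a=1, b=1, c=0, d=1, e=1): fault-free n0=0, n1=1, n2=0, n3=0, n4=0, n5=1, n6=0 → 0; observed 1. Eliminates n2 inverted output.
Only n3 inverted output is consistent with every test.

n3 inverted output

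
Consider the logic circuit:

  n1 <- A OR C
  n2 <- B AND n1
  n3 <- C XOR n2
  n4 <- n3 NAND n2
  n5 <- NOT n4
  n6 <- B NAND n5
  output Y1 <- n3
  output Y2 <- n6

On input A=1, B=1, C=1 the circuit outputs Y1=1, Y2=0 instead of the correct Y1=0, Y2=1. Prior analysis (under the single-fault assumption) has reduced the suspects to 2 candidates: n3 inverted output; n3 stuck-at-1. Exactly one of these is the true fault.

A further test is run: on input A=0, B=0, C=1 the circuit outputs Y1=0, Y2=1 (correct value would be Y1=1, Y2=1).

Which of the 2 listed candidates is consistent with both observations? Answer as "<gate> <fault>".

Evaluate each candidate on input A=0, B=0, C=1:
  n3 inverted output: n1=1, n2=0, n3=0 [inverted output], n4=1, n5=0, n6=1 → Y1=0, Y2=1 — matches
  n3 stuck-at-1: n1=1, n2=0, n3=1 [stuck-at-1], n4=1, n5=0, n6=1 → Y1=1, Y2=1 — eliminated
Only n3 inverted output reproduces the observed Y1=0, Y2=1.

n3 inverted output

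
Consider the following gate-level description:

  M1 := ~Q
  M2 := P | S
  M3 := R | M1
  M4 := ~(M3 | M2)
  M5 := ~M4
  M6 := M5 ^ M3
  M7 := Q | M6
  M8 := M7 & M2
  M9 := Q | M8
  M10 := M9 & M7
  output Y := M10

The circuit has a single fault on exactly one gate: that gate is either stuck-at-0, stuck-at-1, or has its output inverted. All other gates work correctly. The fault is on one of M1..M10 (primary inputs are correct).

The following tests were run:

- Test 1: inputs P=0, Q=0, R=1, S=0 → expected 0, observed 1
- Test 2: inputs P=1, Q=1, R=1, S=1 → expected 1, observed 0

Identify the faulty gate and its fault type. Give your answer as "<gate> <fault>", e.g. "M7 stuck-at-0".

Fault-free values for test 1 (P=0, Q=0, R=1, S=0): M1=1, M2=0, M3=1, M4=0, M5=1, M6=0, M7=0, M8=0, M9=0, M10=0, giving Y=0. Observed 1.
Test 1: faults giving observed 1 are {M10 stuck-at-1, M10 inverted output}.
Test 2 (P=1, Q=1, R=1, S=1): fault-free M1=0, M2=1, M3=1, M4=0, M5=1, M6=0, M7=1, M8=1, M9=1, M10=1 → 1; observed 0. Eliminates M10 stuck-at-1.
Only M10 inverted output is consistent with every test.

M10 inverted output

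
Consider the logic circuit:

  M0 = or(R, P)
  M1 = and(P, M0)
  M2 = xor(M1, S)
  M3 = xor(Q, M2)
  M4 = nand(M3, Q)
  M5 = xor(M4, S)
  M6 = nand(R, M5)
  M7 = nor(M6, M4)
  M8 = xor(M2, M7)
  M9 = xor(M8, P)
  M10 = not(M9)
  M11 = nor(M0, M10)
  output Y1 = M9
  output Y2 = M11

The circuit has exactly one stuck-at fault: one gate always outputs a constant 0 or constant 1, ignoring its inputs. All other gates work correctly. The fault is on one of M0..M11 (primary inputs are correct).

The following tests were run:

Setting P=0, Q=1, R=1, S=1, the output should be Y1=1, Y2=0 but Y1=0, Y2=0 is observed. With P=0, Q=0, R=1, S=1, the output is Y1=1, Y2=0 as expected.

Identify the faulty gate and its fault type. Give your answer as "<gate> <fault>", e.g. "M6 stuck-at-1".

M3 stuck-at-1

Fault-free values for test 1 (P=0, Q=1, R=1, S=1): M0=1, M1=0, M2=1, M3=0, M4=1, M5=0, M6=1, M7=0, M8=1, M9=1, M10=0, M11=0, giving Y1=1, Y2=0. Observed Y1=0, Y2=0.
Test 1: faults giving observed Y1=0, Y2=0 are {M3 stuck-at-1, M4 stuck-at-0, M7 stuck-at-1, M8 stuck-at-0, M9 stuck-at-0}.
Test 2 (P=0, Q=0, R=1, S=1): fault-free M0=1, M1=0, M2=1, M3=1, M4=1, M5=0, M6=1, M7=0, M8=1, M9=1, M10=0, M11=0 → Y1=1, Y2=0; observed Y1=1, Y2=0. Eliminates M4 stuck-at-0, M7 stuck-at-1, M8 stuck-at-0, M9 stuck-at-0.
Only M3 stuck-at-1 is consistent with every test.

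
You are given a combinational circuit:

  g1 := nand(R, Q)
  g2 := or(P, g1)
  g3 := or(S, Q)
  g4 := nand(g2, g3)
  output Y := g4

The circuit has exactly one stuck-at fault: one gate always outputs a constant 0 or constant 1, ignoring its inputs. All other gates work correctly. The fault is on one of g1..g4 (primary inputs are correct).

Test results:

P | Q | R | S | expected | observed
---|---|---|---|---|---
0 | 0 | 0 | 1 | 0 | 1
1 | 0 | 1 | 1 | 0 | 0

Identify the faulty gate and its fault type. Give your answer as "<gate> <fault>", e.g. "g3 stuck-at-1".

Fault-free values for test 1 (P=0, Q=0, R=0, S=1): g1=1, g2=1, g3=1, g4=0, giving Y=0. Observed 1.
Test 1: faults giving observed 1 are {g1 stuck-at-0, g2 stuck-at-0, g3 stuck-at-0, g4 stuck-at-1}.
Test 2 (P=1, Q=0, R=1, S=1): fault-free g1=1, g2=1, g3=1, g4=0 → 0; observed 0. Eliminates g2 stuck-at-0, g3 stuck-at-0, g4 stuck-at-1.
Only g1 stuck-at-0 is consistent with every test.

g1 stuck-at-0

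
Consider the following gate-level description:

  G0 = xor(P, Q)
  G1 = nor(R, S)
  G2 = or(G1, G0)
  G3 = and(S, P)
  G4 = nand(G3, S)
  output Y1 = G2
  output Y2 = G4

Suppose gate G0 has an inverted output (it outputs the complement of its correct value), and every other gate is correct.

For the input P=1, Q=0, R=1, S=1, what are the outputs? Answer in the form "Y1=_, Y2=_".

Y1=0, Y2=0

Propagate with G0 forced: G0=0 [inverted output], G1=0, G2=0, G3=1, G4=0.
So the outputs are Y1=0, Y2=0. (Without the fault they would be Y1=1, Y2=0.)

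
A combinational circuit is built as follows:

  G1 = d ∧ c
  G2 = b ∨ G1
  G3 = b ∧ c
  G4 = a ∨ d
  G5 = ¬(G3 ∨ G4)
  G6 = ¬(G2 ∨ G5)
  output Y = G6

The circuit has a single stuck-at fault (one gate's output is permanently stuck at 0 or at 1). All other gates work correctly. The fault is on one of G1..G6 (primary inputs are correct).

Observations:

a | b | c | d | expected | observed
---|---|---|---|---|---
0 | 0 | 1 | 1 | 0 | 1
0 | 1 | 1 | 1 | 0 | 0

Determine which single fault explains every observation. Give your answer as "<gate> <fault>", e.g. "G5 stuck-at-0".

G1 stuck-at-0

Fault-free values for test 1 (a=0, b=0, c=1, d=1): G1=1, G2=1, G3=0, G4=1, G5=0, G6=0, giving Y=0. Observed 1.
Test 1: faults giving observed 1 are {G1 stuck-at-0, G2 stuck-at-0, G6 stuck-at-1}.
Test 2 (a=0, b=1, c=1, d=1): fault-free G1=1, G2=1, G3=1, G4=1, G5=0, G6=0 → 0; observed 0. Eliminates G2 stuck-at-0, G6 stuck-at-1.
Only G1 stuck-at-0 is consistent with every test.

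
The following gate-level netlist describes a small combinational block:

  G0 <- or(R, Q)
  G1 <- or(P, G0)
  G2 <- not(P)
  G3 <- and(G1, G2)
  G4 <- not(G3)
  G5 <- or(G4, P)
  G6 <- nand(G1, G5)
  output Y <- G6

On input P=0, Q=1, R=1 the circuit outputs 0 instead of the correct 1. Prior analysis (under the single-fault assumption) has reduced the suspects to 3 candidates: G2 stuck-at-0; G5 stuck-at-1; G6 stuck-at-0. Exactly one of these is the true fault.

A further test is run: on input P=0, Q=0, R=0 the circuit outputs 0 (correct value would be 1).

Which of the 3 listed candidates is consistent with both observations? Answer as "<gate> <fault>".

Evaluate each candidate on input P=0, Q=0, R=0:
  G2 stuck-at-0: G0=0, G1=0, G2=0 [stuck-at-0], G3=0, G4=1, G5=1, G6=1 → 1 — eliminated
  G5 stuck-at-1: G0=0, G1=0, G2=1, G3=0, G4=1, G5=1 [stuck-at-1], G6=1 → 1 — eliminated
  G6 stuck-at-0: G0=0, G1=0, G2=1, G3=0, G4=1, G5=1, G6=0 [stuck-at-0] → 0 — matches
Only G6 stuck-at-0 reproduces the observed 0.

G6 stuck-at-0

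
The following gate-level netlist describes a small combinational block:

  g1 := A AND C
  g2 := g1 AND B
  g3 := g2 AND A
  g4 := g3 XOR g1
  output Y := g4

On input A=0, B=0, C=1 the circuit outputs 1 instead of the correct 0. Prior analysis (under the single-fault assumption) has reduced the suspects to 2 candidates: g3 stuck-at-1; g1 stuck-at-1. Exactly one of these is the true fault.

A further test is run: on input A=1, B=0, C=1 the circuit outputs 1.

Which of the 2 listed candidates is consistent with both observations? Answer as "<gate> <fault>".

g1 stuck-at-1

Evaluate each candidate on input A=1, B=0, C=1:
  g3 stuck-at-1: g1=1, g2=0, g3=1 [stuck-at-1], g4=0 → 0 — eliminated
  g1 stuck-at-1: g1=1 [stuck-at-1], g2=0, g3=0, g4=1 → 1 — matches
Only g1 stuck-at-1 reproduces the observed 1.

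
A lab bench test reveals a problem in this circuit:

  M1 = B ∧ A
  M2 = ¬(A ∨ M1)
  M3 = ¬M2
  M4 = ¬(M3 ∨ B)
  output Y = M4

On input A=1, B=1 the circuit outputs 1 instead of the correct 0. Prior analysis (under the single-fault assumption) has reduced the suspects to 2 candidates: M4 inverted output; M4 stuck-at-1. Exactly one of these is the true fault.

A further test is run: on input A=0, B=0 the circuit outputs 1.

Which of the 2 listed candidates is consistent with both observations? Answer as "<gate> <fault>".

M4 stuck-at-1

Evaluate each candidate on input A=0, B=0:
  M4 inverted output: M1=0, M2=1, M3=0, M4=0 [inverted output] → 0 — eliminated
  M4 stuck-at-1: M1=0, M2=1, M3=0, M4=1 [stuck-at-1] → 1 — matches
Only M4 stuck-at-1 reproduces the observed 1.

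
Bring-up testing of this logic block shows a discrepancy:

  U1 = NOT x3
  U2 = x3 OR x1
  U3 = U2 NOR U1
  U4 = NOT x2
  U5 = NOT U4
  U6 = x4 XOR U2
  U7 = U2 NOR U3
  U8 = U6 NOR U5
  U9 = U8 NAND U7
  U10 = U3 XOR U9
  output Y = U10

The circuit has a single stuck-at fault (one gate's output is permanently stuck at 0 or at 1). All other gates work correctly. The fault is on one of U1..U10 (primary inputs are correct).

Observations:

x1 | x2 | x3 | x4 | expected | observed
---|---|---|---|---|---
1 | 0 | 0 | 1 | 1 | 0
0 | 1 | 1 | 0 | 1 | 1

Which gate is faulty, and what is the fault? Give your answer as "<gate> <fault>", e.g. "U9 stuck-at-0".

U7 stuck-at-1

Fault-free values for test 1 (x1=1, x2=0, x3=0, x4=1): U1=1, U2=1, U3=0, U4=1, U5=0, U6=0, U7=0, U8=1, U9=1, U10=1, giving Y=1. Observed 0.
Test 1: faults giving observed 0 are {U3 stuck-at-1, U7 stuck-at-1, U9 stuck-at-0, U10 stuck-at-0}.
Test 2 (x1=0, x2=1, x3=1, x4=0): fault-free U1=0, U2=1, U3=0, U4=0, U5=1, U6=1, U7=0, U8=0, U9=1, U10=1 → 1; observed 1. Eliminates U3 stuck-at-1, U9 stuck-at-0, U10 stuck-at-0.
Only U7 stuck-at-1 is consistent with every test.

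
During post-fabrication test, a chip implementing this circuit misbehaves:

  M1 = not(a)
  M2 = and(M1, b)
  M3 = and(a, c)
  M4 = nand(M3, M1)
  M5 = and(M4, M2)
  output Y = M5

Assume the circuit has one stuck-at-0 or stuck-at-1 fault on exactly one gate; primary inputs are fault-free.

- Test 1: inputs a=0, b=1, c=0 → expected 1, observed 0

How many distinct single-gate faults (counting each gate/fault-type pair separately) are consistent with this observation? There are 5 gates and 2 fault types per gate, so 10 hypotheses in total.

Fault-free: M1=1, M2=1, M3=0, M4=1, M5=1 → 1. Observed 0.
  M1 stuck-at-0: output 0 ✓
  M1 stuck-at-1: output 1 ✗
  M2 stuck-at-0: output 0 ✓
  M2 stuck-at-1: output 1 ✗
  M3 stuck-at-0: output 1 ✗
  M3 stuck-at-1: output 0 ✓
  M4 stuck-at-0: output 0 ✓
  M4 stuck-at-1: output 1 ✗
  M5 stuck-at-0: output 0 ✓
  M5 stuck-at-1: output 1 ✗
Consistent faults: {M1 stuck-at-0, M2 stuck-at-0, M3 stuck-at-1, M4 stuck-at-0, M5 stuck-at-0} — 5 in all.

5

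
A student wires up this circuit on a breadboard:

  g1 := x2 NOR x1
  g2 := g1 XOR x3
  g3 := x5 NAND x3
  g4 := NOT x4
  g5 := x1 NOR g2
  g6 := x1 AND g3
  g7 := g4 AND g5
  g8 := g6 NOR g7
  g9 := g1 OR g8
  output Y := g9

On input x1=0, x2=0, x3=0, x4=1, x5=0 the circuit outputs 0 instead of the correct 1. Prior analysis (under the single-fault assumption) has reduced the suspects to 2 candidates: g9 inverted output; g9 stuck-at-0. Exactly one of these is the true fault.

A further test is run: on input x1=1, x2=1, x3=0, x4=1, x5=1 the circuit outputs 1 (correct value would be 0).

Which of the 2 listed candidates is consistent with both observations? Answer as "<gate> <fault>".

g9 inverted output

Evaluate each candidate on input x1=1, x2=1, x3=0, x4=1, x5=1:
  g9 inverted output: g1=0, g2=0, g3=1, g4=0, g5=0, g6=1, g7=0, g8=0, g9=1 [inverted output] → 1 — matches
  g9 stuck-at-0: g1=0, g2=0, g3=1, g4=0, g5=0, g6=1, g7=0, g8=0, g9=0 [stuck-at-0] → 0 — eliminated
Only g9 inverted output reproduces the observed 1.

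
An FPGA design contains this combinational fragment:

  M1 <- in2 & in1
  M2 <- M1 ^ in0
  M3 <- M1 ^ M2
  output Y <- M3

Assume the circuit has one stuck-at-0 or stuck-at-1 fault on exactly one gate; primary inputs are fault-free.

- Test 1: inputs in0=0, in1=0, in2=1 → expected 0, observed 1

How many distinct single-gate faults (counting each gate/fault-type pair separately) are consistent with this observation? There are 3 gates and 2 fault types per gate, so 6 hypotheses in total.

2

Fault-free: M1=0, M2=0, M3=0 → 0. Observed 1.
  M1 stuck-at-0: output 0 ✗
  M1 stuck-at-1: output 0 ✗
  M2 stuck-at-0: output 0 ✗
  M2 stuck-at-1: output 1 ✓
  M3 stuck-at-0: output 0 ✗
  M3 stuck-at-1: output 1 ✓
Consistent faults: {M2 stuck-at-1, M3 stuck-at-1} — 2 in all.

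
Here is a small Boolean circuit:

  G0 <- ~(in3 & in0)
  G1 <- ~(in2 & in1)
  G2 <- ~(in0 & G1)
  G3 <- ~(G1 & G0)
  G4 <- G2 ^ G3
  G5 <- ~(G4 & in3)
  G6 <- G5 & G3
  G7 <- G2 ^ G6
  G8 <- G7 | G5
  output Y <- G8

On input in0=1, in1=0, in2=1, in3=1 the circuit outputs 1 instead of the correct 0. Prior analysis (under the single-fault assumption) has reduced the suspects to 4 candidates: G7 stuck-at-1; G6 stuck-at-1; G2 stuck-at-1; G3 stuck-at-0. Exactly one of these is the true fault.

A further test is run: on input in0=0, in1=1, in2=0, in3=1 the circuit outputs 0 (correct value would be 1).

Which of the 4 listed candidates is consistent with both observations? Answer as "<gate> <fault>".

Evaluate each candidate on input in0=0, in1=1, in2=0, in3=1:
  G7 stuck-at-1: G0=1, G1=1, G2=1, G3=0, G4=1, G5=0, G6=0, G7=1 [stuck-at-1], G8=1 → 1 — eliminated
  G6 stuck-at-1: G0=1, G1=1, G2=1, G3=0, G4=1, G5=0, G6=1 [stuck-at-1], G7=0, G8=0 → 0 — matches
  G2 stuck-at-1: G0=1, G1=1, G2=1 [stuck-at-1], G3=0, G4=1, G5=0, G6=0, G7=1, G8=1 → 1 — eliminated
  G3 stuck-at-0: G0=1, G1=1, G2=1, G3=0 [stuck-at-0], G4=1, G5=0, G6=0, G7=1, G8=1 → 1 — eliminated
Only G6 stuck-at-1 reproduces the observed 0.

G6 stuck-at-1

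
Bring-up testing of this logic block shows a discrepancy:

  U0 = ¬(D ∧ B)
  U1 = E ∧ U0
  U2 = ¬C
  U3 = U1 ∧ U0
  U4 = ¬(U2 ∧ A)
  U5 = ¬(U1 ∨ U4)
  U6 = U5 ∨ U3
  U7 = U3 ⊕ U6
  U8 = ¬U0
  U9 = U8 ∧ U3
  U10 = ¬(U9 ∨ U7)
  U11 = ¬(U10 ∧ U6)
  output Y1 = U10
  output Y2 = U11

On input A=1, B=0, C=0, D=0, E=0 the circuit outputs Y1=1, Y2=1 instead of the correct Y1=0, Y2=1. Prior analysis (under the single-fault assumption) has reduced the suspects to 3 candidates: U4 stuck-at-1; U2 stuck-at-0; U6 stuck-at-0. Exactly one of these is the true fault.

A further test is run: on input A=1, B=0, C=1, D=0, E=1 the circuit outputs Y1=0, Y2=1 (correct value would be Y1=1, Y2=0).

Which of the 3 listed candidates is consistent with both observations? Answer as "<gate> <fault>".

U6 stuck-at-0

Evaluate each candidate on input A=1, B=0, C=1, D=0, E=1:
  U4 stuck-at-1: U0=1, U1=1, U2=0, U3=1, U4=1 [stuck-at-1], U5=0, U6=1, U7=0, U8=0, U9=0, U10=1, U11=0 → Y1=1, Y2=0 — eliminated
  U2 stuck-at-0: U0=1, U1=1, U2=0 [stuck-at-0], U3=1, U4=1, U5=0, U6=1, U7=0, U8=0, U9=0, U10=1, U11=0 → Y1=1, Y2=0 — eliminated
  U6 stuck-at-0: U0=1, U1=1, U2=0, U3=1, U4=1, U5=0, U6=0 [stuck-at-0], U7=1, U8=0, U9=0, U10=0, U11=1 → Y1=0, Y2=1 — matches
Only U6 stuck-at-0 reproduces the observed Y1=0, Y2=1.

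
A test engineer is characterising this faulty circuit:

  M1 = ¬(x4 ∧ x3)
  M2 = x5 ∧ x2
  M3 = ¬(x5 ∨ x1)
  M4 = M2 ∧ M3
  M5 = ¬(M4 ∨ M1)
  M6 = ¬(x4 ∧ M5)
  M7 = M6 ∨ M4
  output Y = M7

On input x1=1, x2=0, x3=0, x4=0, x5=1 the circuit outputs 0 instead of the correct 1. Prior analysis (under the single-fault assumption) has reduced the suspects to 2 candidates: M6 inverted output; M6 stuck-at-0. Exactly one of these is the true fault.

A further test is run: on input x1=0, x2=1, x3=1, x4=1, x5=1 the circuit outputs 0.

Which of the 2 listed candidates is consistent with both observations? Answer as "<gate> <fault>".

M6 stuck-at-0

Evaluate each candidate on input x1=0, x2=1, x3=1, x4=1, x5=1:
  M6 inverted output: M1=0, M2=1, M3=0, M4=0, M5=1, M6=1 [inverted output], M7=1 → 1 — eliminated
  M6 stuck-at-0: M1=0, M2=1, M3=0, M4=0, M5=1, M6=0 [stuck-at-0], M7=0 → 0 — matches
Only M6 stuck-at-0 reproduces the observed 0.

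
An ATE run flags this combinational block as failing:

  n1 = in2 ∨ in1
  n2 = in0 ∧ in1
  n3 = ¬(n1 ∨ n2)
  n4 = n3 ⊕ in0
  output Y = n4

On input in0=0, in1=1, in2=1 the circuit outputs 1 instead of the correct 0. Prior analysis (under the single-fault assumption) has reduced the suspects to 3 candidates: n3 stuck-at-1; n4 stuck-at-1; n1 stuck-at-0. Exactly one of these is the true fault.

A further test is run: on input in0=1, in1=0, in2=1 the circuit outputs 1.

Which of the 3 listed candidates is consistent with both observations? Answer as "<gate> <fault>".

n4 stuck-at-1

Evaluate each candidate on input in0=1, in1=0, in2=1:
  n3 stuck-at-1: n1=1, n2=0, n3=1 [stuck-at-1], n4=0 → 0 — eliminated
  n4 stuck-at-1: n1=1, n2=0, n3=0, n4=1 [stuck-at-1] → 1 — matches
  n1 stuck-at-0: n1=0 [stuck-at-0], n2=0, n3=1, n4=0 → 0 — eliminated
Only n4 stuck-at-1 reproduces the observed 1.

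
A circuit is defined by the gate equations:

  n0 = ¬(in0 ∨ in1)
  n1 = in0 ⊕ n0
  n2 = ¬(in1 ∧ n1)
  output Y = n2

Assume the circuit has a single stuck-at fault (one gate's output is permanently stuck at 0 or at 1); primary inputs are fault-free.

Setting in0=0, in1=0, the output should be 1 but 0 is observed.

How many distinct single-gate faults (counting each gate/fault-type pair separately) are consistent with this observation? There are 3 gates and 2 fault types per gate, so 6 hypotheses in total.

Fault-free: n0=1, n1=1, n2=1 → 1. Observed 0.
  n0 stuck-at-0: output 1 ✗
  n0 stuck-at-1: output 1 ✗
  n1 stuck-at-0: output 1 ✗
  n1 stuck-at-1: output 1 ✗
  n2 stuck-at-0: output 0 ✓
  n2 stuck-at-1: output 1 ✗
Consistent faults: {n2 stuck-at-0} — 1 in all.

1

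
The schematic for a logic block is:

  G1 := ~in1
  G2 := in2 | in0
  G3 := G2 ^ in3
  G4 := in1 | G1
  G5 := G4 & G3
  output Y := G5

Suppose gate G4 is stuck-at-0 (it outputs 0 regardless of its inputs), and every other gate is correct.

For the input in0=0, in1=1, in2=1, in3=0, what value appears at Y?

0

Propagate with G4 forced: G1=0, G2=1, G3=1, G4=0 [stuck-at-0], G5=0.
So Y = 0. (Without the fault it would be 1.)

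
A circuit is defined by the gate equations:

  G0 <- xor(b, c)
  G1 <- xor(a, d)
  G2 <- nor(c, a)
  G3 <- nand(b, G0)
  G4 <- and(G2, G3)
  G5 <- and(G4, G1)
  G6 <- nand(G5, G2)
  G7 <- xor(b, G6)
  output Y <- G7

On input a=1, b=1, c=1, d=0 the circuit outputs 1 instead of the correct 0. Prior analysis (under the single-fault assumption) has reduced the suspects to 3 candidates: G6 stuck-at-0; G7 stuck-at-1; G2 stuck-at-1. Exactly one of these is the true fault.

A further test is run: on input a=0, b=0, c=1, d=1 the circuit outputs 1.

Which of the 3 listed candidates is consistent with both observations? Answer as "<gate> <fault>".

Evaluate each candidate on input a=0, b=0, c=1, d=1:
  G6 stuck-at-0: G0=1, G1=1, G2=0, G3=1, G4=0, G5=0, G6=0 [stuck-at-0], G7=0 → 0 — eliminated
  G7 stuck-at-1: G0=1, G1=1, G2=0, G3=1, G4=0, G5=0, G6=1, G7=1 [stuck-at-1] → 1 — matches
  G2 stuck-at-1: G0=1, G1=1, G2=1 [stuck-at-1], G3=1, G4=1, G5=1, G6=0, G7=0 → 0 — eliminated
Only G7 stuck-at-1 reproduces the observed 1.

G7 stuck-at-1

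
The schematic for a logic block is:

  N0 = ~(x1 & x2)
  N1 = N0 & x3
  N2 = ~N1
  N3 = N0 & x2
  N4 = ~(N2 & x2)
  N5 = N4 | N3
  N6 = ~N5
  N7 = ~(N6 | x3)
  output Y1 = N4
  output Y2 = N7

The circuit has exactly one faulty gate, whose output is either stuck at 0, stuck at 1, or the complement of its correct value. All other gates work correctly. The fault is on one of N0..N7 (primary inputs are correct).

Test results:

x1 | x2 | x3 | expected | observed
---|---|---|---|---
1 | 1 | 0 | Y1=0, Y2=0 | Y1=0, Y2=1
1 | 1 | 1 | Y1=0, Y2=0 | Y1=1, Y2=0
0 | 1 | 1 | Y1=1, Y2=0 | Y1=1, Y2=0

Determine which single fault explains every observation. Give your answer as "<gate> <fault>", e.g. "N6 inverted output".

N0 stuck-at-1

Fault-free values for test 1 (x1=1, x2=1, x3=0): N0=0, N1=0, N2=1, N3=0, N4=0, N5=0, N6=1, N7=0, giving Y1=0, Y2=0. Observed Y1=0, Y2=1.
Test 1: faults giving observed Y1=0, Y2=1 are {N0 stuck-at-1, N0 inverted output, N3 stuck-at-1, N3 inverted output, N5 stuck-at-1, N5 inverted output, N6 stuck-at-0, N6 inverted output, N7 stuck-at-1, N7 inverted output}.
Test 2 (x1=1, x2=1, x3=1): fault-free N0=0, N1=0, N2=1, N3=0, N4=0, N5=0, N6=1, N7=0 → Y1=0, Y2=0; observed Y1=1, Y2=0. Eliminates N3 stuck-at-1, N3 inverted output, N5 stuck-at-1, N5 inverted output, N6 stuck-at-0, N6 inverted output, N7 stuck-at-1, N7 inverted output.
Test 3 (x1=0, x2=1, x3=1): fault-free N0=1, N1=1, N2=0, N3=1, N4=1, N5=1, N6=0, N7=0 → Y1=1, Y2=0; observed Y1=1, Y2=0. Eliminates N0 inverted output.
Only N0 stuck-at-1 is consistent with every test.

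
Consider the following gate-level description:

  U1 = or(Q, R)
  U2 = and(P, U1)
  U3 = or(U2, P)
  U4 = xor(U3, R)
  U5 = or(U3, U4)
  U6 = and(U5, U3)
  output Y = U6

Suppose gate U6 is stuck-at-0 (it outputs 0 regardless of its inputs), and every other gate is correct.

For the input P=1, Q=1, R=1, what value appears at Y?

Propagate with U6 forced: U1=1, U2=1, U3=1, U4=0, U5=1, U6=0 [stuck-at-0].
So Y = 0. (Without the fault it would be 1.)

0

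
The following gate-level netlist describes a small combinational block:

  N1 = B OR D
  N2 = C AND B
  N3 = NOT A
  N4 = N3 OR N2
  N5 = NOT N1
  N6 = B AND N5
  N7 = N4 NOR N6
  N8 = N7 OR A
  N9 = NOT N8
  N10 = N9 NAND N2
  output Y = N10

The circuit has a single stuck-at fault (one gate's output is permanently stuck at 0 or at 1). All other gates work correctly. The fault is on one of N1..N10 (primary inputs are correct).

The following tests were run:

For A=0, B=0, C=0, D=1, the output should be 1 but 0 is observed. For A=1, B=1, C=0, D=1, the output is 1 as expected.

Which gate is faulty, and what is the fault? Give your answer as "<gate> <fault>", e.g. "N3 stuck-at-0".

N2 stuck-at-1

Fault-free values for test 1 (A=0, B=0, C=0, D=1): N1=1, N2=0, N3=1, N4=1, N5=0, N6=0, N7=0, N8=0, N9=1, N10=1, giving Y=1. Observed 0.
Test 1: faults giving observed 0 are {N2 stuck-at-1, N10 stuck-at-0}.
Test 2 (A=1, B=1, C=0, D=1): fault-free N1=1, N2=0, N3=0, N4=0, N5=0, N6=0, N7=1, N8=1, N9=0, N10=1 → 1; observed 1. Eliminates N10 stuck-at-0.
Only N2 stuck-at-1 is consistent with every test.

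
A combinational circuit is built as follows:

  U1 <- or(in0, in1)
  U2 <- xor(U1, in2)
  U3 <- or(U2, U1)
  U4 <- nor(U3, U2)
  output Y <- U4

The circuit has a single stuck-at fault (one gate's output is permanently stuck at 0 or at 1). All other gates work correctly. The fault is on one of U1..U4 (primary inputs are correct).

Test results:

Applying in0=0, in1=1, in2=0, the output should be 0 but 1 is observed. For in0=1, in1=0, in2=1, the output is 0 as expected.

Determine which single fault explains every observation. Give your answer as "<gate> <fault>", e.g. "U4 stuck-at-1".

U1 stuck-at-0

Fault-free values for test 1 (in0=0, in1=1, in2=0): U1=1, U2=1, U3=1, U4=0, giving Y=0. Observed 1.
Test 1: faults giving observed 1 are {U1 stuck-at-0, U4 stuck-at-1}.
Test 2 (in0=1, in1=0, in2=1): fault-free U1=1, U2=0, U3=1, U4=0 → 0; observed 0. Eliminates U4 stuck-at-1.
Only U1 stuck-at-0 is consistent with every test.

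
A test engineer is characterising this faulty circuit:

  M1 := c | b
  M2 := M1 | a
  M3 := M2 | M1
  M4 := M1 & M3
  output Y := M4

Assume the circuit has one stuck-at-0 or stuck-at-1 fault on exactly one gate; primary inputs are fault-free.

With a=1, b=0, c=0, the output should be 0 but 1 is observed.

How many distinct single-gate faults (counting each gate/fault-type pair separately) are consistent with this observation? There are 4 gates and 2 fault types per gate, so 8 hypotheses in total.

2

Fault-free: M1=0, M2=1, M3=1, M4=0 → 0. Observed 1.
  M1 stuck-at-0: output 0 ✗
  M1 stuck-at-1: output 1 ✓
  M2 stuck-at-0: output 0 ✗
  M2 stuck-at-1: output 0 ✗
  M3 stuck-at-0: output 0 ✗
  M3 stuck-at-1: output 0 ✗
  M4 stuck-at-0: output 0 ✗
  M4 stuck-at-1: output 1 ✓
Consistent faults: {M1 stuck-at-1, M4 stuck-at-1} — 2 in all.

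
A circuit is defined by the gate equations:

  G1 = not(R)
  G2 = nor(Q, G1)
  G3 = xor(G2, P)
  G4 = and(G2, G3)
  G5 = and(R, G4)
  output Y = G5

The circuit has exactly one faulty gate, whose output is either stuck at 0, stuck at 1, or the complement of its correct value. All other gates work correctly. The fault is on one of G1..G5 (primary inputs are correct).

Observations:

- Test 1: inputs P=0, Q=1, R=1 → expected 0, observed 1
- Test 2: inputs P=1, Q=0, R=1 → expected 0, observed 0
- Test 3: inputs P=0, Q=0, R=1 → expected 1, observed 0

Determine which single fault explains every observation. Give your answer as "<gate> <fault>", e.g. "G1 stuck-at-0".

Fault-free values for test 1 (P=0, Q=1, R=1): G1=0, G2=0, G3=0, G4=0, G5=0, giving Y=0. Observed 1.
Test 1: faults giving observed 1 are {G2 stuck-at-1, G2 inverted output, G4 stuck-at-1, G4 inverted output, G5 stuck-at-1, G5 inverted output}.
Test 2 (P=1, Q=0, R=1): fault-free G1=0, G2=1, G3=0, G4=0, G5=0 → 0; observed 0. Eliminates G4 stuck-at-1, G4 inverted output, G5 stuck-at-1, G5 inverted output.
Test 3 (P=0, Q=0, R=1): fault-free G1=0, G2=1, G3=1, G4=1, G5=1 → 1; observed 0. Eliminates G2 stuck-at-1.
Only G2 inverted output is consistent with every test.

G2 inverted output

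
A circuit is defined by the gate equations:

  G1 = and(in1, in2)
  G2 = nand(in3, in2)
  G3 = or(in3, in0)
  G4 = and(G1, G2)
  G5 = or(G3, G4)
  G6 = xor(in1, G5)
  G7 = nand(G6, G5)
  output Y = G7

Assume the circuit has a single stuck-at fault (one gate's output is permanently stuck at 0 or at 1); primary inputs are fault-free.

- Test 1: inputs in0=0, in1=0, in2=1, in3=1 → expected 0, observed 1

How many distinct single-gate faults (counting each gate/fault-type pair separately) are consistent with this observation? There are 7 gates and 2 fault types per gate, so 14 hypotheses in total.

4

Fault-free: G1=0, G2=0, G3=1, G4=0, G5=1, G6=1, G7=0 → 0. Observed 1.
  G1 stuck-at-0: output 0 ✗
  G1 stuck-at-1: output 0 ✗
  G2 stuck-at-0: output 0 ✗
  G2 stuck-at-1: output 0 ✗
  G3 stuck-at-0: output 1 ✓
  G3 stuck-at-1: output 0 ✗
  G4 stuck-at-0: output 0 ✗
  G4 stuck-at-1: output 0 ✗
  G5 stuck-at-0: output 1 ✓
  G5 stuck-at-1: output 0 ✗
  G6 stuck-at-0: output 1 ✓
  G6 stuck-at-1: output 0 ✗
  G7 stuck-at-0: output 0 ✗
  G7 stuck-at-1: output 1 ✓
Consistent faults: {G3 stuck-at-0, G5 stuck-at-0, G6 stuck-at-0, G7 stuck-at-1} — 4 in all.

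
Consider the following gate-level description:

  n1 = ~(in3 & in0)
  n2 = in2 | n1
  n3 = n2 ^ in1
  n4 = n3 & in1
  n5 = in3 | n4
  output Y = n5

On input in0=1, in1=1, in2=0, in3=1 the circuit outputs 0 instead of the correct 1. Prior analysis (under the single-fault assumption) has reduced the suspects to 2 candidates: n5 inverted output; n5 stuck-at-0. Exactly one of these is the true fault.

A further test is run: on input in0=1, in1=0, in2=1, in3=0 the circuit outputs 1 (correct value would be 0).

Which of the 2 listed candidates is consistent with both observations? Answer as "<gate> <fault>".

n5 inverted output

Evaluate each candidate on input in0=1, in1=0, in2=1, in3=0:
  n5 inverted output: n1=1, n2=1, n3=1, n4=0, n5=1 [inverted output] → 1 — matches
  n5 stuck-at-0: n1=1, n2=1, n3=1, n4=0, n5=0 [stuck-at-0] → 0 — eliminated
Only n5 inverted output reproduces the observed 1.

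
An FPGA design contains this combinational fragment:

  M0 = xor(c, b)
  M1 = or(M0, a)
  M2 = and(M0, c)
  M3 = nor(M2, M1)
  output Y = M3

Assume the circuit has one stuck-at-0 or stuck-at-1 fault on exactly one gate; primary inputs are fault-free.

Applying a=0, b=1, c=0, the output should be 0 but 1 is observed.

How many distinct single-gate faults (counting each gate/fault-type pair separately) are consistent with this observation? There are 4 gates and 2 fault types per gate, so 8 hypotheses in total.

3

Fault-free: M0=1, M1=1, M2=0, M3=0 → 0. Observed 1.
  M0 stuck-at-0: output 1 ✓
  M0 stuck-at-1: output 0 ✗
  M1 stuck-at-0: output 1 ✓
  M1 stuck-at-1: output 0 ✗
  M2 stuck-at-0: output 0 ✗
  M2 stuck-at-1: output 0 ✗
  M3 stuck-at-0: output 0 ✗
  M3 stuck-at-1: output 1 ✓
Consistent faults: {M0 stuck-at-0, M1 stuck-at-0, M3 stuck-at-1} — 3 in all.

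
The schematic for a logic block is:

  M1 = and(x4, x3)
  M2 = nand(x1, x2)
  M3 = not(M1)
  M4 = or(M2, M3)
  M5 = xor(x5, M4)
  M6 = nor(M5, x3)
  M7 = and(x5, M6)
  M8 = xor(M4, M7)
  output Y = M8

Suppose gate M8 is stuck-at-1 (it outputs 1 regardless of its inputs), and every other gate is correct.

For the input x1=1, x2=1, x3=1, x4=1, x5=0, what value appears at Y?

1

Propagate with M8 forced: M1=1, M2=0, M3=0, M4=0, M5=0, M6=0, M7=0, M8=1 [stuck-at-1].
So Y = 1. (Without the fault it would be 0.)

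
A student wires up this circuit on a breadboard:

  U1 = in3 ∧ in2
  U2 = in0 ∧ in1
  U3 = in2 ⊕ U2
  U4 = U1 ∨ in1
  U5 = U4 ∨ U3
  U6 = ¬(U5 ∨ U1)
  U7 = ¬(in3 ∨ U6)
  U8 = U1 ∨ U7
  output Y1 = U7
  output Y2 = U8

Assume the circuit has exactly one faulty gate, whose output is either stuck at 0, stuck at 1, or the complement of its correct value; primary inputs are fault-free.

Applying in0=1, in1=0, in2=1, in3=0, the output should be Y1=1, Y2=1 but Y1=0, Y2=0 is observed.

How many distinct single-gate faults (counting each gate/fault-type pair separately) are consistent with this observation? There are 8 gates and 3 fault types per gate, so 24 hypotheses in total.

Fault-free: U1=0, U2=0, U3=1, U4=0, U5=1, U6=0, U7=1, U8=1 → Y1=1, Y2=1. Observed Y1=0, Y2=0.
  U1: none of the 3 fault types match ✗
  U2: stuck-at-1, inverted output ✓; others ✗
  U3: stuck-at-0, inverted output ✓; others ✗
  U4: none of the 3 fault types match ✗
  U5: stuck-at-0, inverted output ✓; others ✗
  U6: stuck-at-1, inverted output ✓; others ✗
  U7: stuck-at-0, inverted output ✓; others ✗
  U8: none of the 3 fault types match ✗
Consistent faults: {U2 stuck-at-1, U2 inverted output, U3 stuck-at-0, U3 inverted output, U5 stuck-at-0, U5 inverted output, U6 stuck-at-1, U6 inverted output, U7 stuck-at-0, U7 inverted output} — 10 in all.

10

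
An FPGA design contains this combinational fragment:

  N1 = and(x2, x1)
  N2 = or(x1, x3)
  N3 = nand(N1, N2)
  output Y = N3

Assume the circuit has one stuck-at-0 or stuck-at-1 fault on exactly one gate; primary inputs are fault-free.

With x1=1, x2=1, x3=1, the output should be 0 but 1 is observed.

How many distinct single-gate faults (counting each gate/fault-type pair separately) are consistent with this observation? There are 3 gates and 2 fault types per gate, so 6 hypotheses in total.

3

Fault-free: N1=1, N2=1, N3=0 → 0. Observed 1.
  N1 stuck-at-0: output 1 ✓
  N1 stuck-at-1: output 0 ✗
  N2 stuck-at-0: output 1 ✓
  N2 stuck-at-1: output 0 ✗
  N3 stuck-at-0: output 0 ✗
  N3 stuck-at-1: output 1 ✓
Consistent faults: {N1 stuck-at-0, N2 stuck-at-0, N3 stuck-at-1} — 3 in all.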